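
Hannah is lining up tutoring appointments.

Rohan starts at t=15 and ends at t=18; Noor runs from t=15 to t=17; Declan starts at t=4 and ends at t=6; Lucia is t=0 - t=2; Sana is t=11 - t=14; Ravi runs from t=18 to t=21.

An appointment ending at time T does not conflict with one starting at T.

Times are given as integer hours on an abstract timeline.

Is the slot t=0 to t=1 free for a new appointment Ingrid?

Lucia: starts t=0 before Ingrid ends t=1, and ends t=2 after Ingrid starts t=0 → overlap.
Declan: starts t=4 at or after Ingrid ends t=1 → clear.
Sana: starts t=11 at or after Ingrid ends t=1 → clear.
Rohan: starts t=15 at or after Ingrid ends t=1 → clear.
Noor: starts t=15 at or after Ingrid ends t=1 → clear.
Ravi: starts t=18 at or after Ingrid ends t=1 → clear.
Ingrid overlaps Lucia.

No — it overlaps Lucia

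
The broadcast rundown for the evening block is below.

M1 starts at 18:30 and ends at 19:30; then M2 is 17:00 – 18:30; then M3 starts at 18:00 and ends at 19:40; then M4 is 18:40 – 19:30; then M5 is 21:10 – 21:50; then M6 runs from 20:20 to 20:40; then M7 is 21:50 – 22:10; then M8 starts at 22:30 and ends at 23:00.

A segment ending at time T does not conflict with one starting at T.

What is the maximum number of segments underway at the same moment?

Walk through starts and ends in time order (an end at T is processed before a start at T):
17:00 start M2 → 1
18:00 start M3 → 2
18:30 end M2 → 1
18:30 start M1 → 2
18:40 start M4 → 3
19:30 end M1 → 2
19:30 end M4 → 1
19:40 end M3 → 0
20:20 start M6 → 1
20:40 end M6 → 0
21:10 start M5 → 1
21:50 end M5 → 0
21:50 start M7 → 1
22:10 end M7 → 0
22:30 start M8 → 1
23:00 end M8 → 0
Peak is 3, at 18:40 (M1, M3, M4).

3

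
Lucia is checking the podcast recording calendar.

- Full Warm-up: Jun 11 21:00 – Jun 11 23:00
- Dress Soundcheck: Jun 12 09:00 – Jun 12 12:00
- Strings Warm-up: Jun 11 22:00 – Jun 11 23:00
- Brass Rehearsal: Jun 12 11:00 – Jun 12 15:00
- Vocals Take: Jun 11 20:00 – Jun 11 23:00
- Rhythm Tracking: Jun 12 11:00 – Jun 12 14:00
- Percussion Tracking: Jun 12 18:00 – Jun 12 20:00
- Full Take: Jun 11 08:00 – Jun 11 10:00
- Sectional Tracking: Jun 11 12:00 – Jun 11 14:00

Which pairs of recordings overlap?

Check each pair: they overlap iff neither finishes before the other starts.
Sorted by start: Full Take, Sectional Tracking, Vocals Take, Full Warm-up, Strings Warm-up, Dress Soundcheck, Rhythm Tracking, Brass Rehearsal, Percussion Tracking.
Sectional Tracking starts after Full Take ends; Full Take is clear from here.
Vocals Take starts after Sectional Tracking ends; Sectional Tracking is clear from here.
Full Warm-up starts before Vocals Take ends → Vocals Take and Full Warm-up overlap.
Strings Warm-up starts before Vocals Take ends → Vocals Take and Strings Warm-up overlap.
Dress Soundcheck starts after Vocals Take ends; Vocals Take is clear from here.
Strings Warm-up starts before Full Warm-up ends → Full Warm-up and Strings Warm-up overlap.
Dress Soundcheck starts after Full Warm-up ends; Full Warm-up is clear from here.
Dress Soundcheck starts after Strings Warm-up ends; Strings Warm-up is clear from here.
Rhythm Tracking starts before Dress Soundcheck ends → Dress Soundcheck and Rhythm Tracking overlap.
Brass Rehearsal starts before Dress Soundcheck ends → Dress Soundcheck and Brass Rehearsal overlap.
Percussion Tracking starts after Dress Soundcheck ends.
Brass Rehearsal starts before Rhythm Tracking ends → Rhythm Tracking and Brass Rehearsal overlap.
Percussion Tracking starts after Rhythm Tracking ends.
Percussion Tracking starts after Brass Rehearsal ends.

Brass Rehearsal & Dress Soundcheck, Brass Rehearsal & Rhythm Tracking, Dress Soundcheck & Rhythm Tracking, Full Warm-up & Strings Warm-up, Full Warm-up & Vocals Take, Strings Warm-up & Vocals Take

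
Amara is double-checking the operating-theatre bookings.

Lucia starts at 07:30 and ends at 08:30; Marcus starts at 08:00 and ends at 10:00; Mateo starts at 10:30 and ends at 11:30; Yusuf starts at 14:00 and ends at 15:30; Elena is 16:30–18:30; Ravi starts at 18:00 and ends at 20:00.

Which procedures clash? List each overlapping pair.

Elena & Ravi, Lucia & Marcus

Check each pair: they overlap iff neither finishes before the other starts.
Sorted by start: Lucia, Marcus, Mateo, Yusuf, Elena, Ravi.
Marcus starts before Lucia ends → Lucia and Marcus overlap.
Mateo starts after Lucia ends, so Lucia has no further overlaps.
Mateo starts after Marcus ends, so Marcus has no further overlaps.
Yusuf starts after Mateo ends, so Mateo has no further overlaps.
Elena starts after Yusuf ends, so Yusuf has no further overlaps.
Ravi starts before Elena ends → Elena and Ravi overlap.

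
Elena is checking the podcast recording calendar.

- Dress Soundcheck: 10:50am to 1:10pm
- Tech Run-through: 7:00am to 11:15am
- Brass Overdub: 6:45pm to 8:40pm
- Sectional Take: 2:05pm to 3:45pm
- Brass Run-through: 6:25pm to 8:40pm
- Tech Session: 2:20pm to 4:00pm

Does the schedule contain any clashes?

Yes

Check each pair: they overlap iff neither finishes before the other starts.
Sorted by start: Tech Run-through, Dress Soundcheck, Sectional Take, Tech Session, Brass Run-through, Brass Overdub.
Dress Soundcheck starts before Tech Run-through ends → Tech Run-through and Dress Soundcheck overlap.
That's a conflict, so the schedule is not conflict-free.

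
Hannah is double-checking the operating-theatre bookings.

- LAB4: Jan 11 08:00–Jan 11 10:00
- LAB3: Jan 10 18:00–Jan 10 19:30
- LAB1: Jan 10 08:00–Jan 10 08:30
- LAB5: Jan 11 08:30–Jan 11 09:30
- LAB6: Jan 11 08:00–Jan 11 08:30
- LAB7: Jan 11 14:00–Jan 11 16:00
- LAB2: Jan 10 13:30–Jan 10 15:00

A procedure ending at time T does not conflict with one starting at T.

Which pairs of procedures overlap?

LAB4 & LAB5, LAB4 & LAB6

Sorted by start: LAB1, LAB2, LAB3, LAB4, LAB6, LAB5, LAB7.
LAB2 starts after LAB1 ends — done with LAB1.
LAB3 starts after LAB2 ends — done with LAB2.
LAB4 starts after LAB3 ends — done with LAB3.
LAB6 starts before LAB4 ends → LAB4 and LAB6 overlap.
LAB5 starts before LAB4 ends → LAB4 and LAB5 overlap.
LAB7 starts after LAB4 ends.
LAB5 starts exactly when LAB6 ends (back-to-back, no overlap) — done with LAB6.
LAB7 starts after LAB5 ends.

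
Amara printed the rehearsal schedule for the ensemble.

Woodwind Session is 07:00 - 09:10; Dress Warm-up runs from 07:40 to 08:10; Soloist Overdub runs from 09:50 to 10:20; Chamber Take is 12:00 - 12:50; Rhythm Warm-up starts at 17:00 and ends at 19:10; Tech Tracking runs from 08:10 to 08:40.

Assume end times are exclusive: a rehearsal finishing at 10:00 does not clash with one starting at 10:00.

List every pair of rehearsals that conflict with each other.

Dress Warm-up & Woodwind Session, Tech Tracking & Woodwind Session

Sorted by start: Woodwind Session, Dress Warm-up, Tech Tracking, Soloist Overdub, Chamber Take, Rhythm Warm-up.
Dress Warm-up starts before Woodwind Session ends → Woodwind Session and Dress Warm-up overlap.
Tech Tracking starts before Woodwind Session ends → Woodwind Session and Tech Tracking overlap.
Soloist Overdub starts after Woodwind Session ends, so Woodwind Session has no further overlaps.
Tech Tracking starts exactly when Dress Warm-up ends (back-to-back, no overlap), so Dress Warm-up has no further overlaps.
Soloist Overdub starts after Tech Tracking ends, so Tech Tracking has no further overlaps.
Chamber Take starts after Soloist Overdub ends, so Soloist Overdub has no further overlaps.
Rhythm Warm-up starts after Chamber Take ends.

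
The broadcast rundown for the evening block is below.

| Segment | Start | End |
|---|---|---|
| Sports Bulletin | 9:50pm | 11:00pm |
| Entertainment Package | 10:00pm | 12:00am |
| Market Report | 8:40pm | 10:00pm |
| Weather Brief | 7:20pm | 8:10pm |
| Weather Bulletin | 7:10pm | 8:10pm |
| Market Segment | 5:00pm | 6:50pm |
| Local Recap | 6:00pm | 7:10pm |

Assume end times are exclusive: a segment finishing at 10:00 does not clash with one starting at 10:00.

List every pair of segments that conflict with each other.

Entertainment Package & Sports Bulletin, Local Recap & Market Segment, Market Report & Sports Bulletin, Weather Brief & Weather Bulletin

Sorted by start: Market Segment, Local Recap, Weather Bulletin, Weather Brief, Market Report, Sports Bulletin, Entertainment Package.
Local Recap starts before Market Segment ends → Market Segment and Local Recap overlap.
Weather Bulletin starts after Market Segment ends, so Market Segment has no further overlaps.
Weather Bulletin starts exactly when Local Recap ends (back-to-back, no overlap), so Local Recap has no further overlaps.
Weather Brief starts before Weather Bulletin ends → Weather Bulletin and Weather Brief overlap.
Market Report starts after Weather Bulletin ends, so Weather Bulletin has no further overlaps.
Market Report starts after Weather Brief ends, so Weather Brief has no further overlaps.
Sports Bulletin starts before Market Report ends → Market Report and Sports Bulletin overlap.
Entertainment Package starts exactly when Market Report ends (back-to-back, no overlap).
Entertainment Package starts before Sports Bulletin ends → Sports Bulletin and Entertainment Package overlap.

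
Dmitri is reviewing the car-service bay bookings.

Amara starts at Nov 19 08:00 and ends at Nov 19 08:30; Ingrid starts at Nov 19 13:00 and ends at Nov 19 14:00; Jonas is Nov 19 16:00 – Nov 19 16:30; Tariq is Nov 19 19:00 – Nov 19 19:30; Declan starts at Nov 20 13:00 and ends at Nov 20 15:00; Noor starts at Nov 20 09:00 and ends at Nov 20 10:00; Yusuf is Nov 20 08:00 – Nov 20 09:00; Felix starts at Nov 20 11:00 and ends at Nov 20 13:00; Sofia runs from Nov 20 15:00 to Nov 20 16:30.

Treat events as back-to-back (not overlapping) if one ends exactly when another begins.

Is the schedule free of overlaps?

Yes

Sorted by start: Amara, Ingrid, Jonas, Tariq, Yusuf, Noor, Felix, Declan, Sofia.
Ingrid starts after Amara ends — done with Amara.
Jonas starts after Ingrid ends — done with Ingrid.
Tariq starts after Jonas ends — done with Jonas.
Yusuf starts after Tariq ends — done with Tariq.
Noor starts exactly when Yusuf ends (back-to-back, no overlap) — done with Yusuf.
Felix starts after Noor ends — done with Noor.
Declan starts exactly when Felix ends (back-to-back, no overlap) — done with Felix.
Sofia starts exactly when Declan ends (back-to-back, no overlap).
Every pair is clear; the schedule has no overlaps.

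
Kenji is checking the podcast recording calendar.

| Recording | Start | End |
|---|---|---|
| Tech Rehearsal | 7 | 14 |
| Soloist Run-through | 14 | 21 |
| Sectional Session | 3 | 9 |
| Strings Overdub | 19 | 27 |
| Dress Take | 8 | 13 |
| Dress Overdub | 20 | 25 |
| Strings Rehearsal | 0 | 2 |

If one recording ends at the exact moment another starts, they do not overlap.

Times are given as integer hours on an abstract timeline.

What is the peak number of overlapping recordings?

Sweep the timeline, counting +1 at each start and −1 at each end (ends before starts at a tie):
0 start Strings Rehearsal → 1
2 end Strings Rehearsal → 0
3 start Sectional Session → 1
7 start Tech Rehearsal → 2
8 start Dress Take → 3
9 end Sectional Session → 2
13 end Dress Take → 1
14 end Tech Rehearsal → 0
14 start Soloist Run-through → 1
19 start Strings Overdub → 2
20 start Dress Overdub → 3
21 end Soloist Run-through → 2
25 end Dress Overdub → 1
27 end Strings Overdub → 0
Peak is 3, at 8 (Dress Take, Sectional Session, Tech Rehearsal).

3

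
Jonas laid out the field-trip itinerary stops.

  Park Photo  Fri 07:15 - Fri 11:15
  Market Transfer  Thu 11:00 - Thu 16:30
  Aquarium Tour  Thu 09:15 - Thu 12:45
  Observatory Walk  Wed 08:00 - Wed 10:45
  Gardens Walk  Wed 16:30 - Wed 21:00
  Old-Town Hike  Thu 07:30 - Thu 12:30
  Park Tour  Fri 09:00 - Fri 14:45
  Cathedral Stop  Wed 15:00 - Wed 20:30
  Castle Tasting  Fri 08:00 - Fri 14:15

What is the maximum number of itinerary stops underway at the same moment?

Walk through starts and ends in time order (an end at T is processed before a start at T):
Wed 08:00 start Observatory Walk → 1
Wed 10:45 end Observatory Walk → 0
Wed 15:00 start Cathedral Stop → 1
Wed 16:30 start Gardens Walk → 2
Wed 20:30 end Cathedral Stop → 1
Wed 21:00 end Gardens Walk → 0
Thu 07:30 start Old-Town Hike → 1
Thu 09:15 start Aquarium Tour → 2
Thu 11:00 start Market Transfer → 3
Thu 12:30 end Old-Town Hike → 2
Thu 12:45 end Aquarium Tour → 1
Thu 16:30 end Market Transfer → 0
Fri 07:15 start Park Photo → 1
Fri 08:00 start Castle Tasting → 2
Fri 09:00 start Park Tour → 3
Fri 11:15 end Park Photo → 2
Fri 14:15 end Castle Tasting → 1
Fri 14:45 end Park Tour → 0
Peak is 3, at Thu 11:00 (Aquarium Tour, Market Transfer, Old-Town Hike).

3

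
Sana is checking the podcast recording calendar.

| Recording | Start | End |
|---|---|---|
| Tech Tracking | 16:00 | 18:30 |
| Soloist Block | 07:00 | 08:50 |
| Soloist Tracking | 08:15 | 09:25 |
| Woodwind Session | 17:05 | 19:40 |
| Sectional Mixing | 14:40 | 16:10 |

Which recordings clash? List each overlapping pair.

Sorted by start: Soloist Block, Soloist Tracking, Sectional Mixing, Tech Tracking, Woodwind Session.
Soloist Tracking starts before Soloist Block ends → Soloist Block and Soloist Tracking overlap.
Sectional Mixing starts after Soloist Block ends, so Soloist Block has no further overlaps.
Sectional Mixing starts after Soloist Tracking ends, so Soloist Tracking has no further overlaps.
Tech Tracking starts before Sectional Mixing ends → Sectional Mixing and Tech Tracking overlap.
Woodwind Session starts after Sectional Mixing ends.
Woodwind Session starts before Tech Tracking ends → Tech Tracking and Woodwind Session overlap.

Sectional Mixing & Tech Tracking, Soloist Block & Soloist Tracking, Tech Tracking & Woodwind Session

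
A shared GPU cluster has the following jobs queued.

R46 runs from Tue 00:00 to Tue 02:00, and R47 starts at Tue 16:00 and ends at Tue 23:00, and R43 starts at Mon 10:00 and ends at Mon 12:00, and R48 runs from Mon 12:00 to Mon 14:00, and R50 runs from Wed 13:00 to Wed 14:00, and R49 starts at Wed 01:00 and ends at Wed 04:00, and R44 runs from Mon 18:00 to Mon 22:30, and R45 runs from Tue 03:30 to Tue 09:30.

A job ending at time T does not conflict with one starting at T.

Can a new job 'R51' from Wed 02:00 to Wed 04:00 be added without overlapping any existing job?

R43: ends Mon 12:00 at or before R51 starts Wed 02:00 → clear.
R48: ends Mon 14:00 at or before R51 starts Wed 02:00 → clear.
R44: ends Mon 22:30 at or before R51 starts Wed 02:00 → clear.
R46: ends Tue 02:00 at or before R51 starts Wed 02:00 → clear.
R45: ends Tue 09:30 at or before R51 starts Wed 02:00 → clear.
R47: ends Tue 23:00 at or before R51 starts Wed 02:00 → clear.
R49: starts Wed 01:00 before R51 ends Wed 04:00, and ends Wed 04:00 after R51 starts Wed 02:00 → overlap.
R50: starts Wed 13:00 at or after R51 ends Wed 04:00 → clear.
R51 overlaps R49.

No — it overlaps R49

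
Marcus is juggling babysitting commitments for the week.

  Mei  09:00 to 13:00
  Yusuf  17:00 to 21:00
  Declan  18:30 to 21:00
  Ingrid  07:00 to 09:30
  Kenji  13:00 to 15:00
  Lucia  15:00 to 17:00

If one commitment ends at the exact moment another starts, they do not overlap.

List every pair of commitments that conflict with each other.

Sorted by start: Ingrid, Mei, Kenji, Lucia, Yusuf, Declan.
Mei starts before Ingrid ends → Ingrid and Mei overlap.
Kenji starts after Ingrid ends; Ingrid is clear from here.
Kenji starts exactly when Mei ends (back-to-back, no overlap); Mei is clear from here.
Lucia starts exactly when Kenji ends (back-to-back, no overlap); Kenji is clear from here.
Yusuf starts exactly when Lucia ends (back-to-back, no overlap); Lucia is clear from here.
Declan starts before Yusuf ends → Yusuf and Declan overlap.

Declan & Yusuf, Ingrid & Mei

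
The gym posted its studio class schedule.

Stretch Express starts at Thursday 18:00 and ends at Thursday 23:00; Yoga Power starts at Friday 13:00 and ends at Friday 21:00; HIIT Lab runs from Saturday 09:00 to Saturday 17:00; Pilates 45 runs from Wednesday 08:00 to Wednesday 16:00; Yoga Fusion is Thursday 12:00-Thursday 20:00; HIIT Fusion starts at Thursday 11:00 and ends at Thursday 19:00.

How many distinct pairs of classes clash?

Sorted by start: Pilates 45, HIIT Fusion, Yoga Fusion, Stretch Express, Yoga Power, HIIT Lab.
HIIT Fusion starts after Pilates 45 ends; Pilates 45 is clear from here.
Yoga Fusion starts before HIIT Fusion ends → HIIT Fusion and Yoga Fusion overlap.
Stretch Express starts before HIIT Fusion ends → HIIT Fusion and Stretch Express overlap.
Yoga Power starts after HIIT Fusion ends; HIIT Fusion is clear from here.
Stretch Express starts before Yoga Fusion ends → Yoga Fusion and Stretch Express overlap.
Yoga Power starts after Yoga Fusion ends; Yoga Fusion is clear from here.
Yoga Power starts after Stretch Express ends; Stretch Express is clear from here.
HIIT Lab starts after Yoga Power ends.
Overlapping pairs: HIIT Fusion & Stretch Express, HIIT Fusion & Yoga Fusion, Stretch Express & Yoga Fusion — 3 in total.

3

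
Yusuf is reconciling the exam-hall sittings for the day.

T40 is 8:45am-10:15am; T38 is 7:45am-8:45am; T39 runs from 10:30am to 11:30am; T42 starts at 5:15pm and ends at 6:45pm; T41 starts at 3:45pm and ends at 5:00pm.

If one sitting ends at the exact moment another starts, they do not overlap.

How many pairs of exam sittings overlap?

0

Sorted by start: T38, T40, T39, T41, T42.
T40 starts exactly when T38 ends (back-to-back, no overlap) — done with T38.
T39 starts after T40 ends — done with T40.
T41 starts after T39 ends — done with T39.
T42 starts after T41 ends.
No pair overlaps.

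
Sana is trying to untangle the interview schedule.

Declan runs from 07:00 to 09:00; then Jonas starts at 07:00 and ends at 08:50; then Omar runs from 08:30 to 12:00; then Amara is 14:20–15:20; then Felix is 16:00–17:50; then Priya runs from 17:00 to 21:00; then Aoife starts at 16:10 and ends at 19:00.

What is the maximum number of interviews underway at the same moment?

Sweep the timeline, counting +1 at each start and −1 at each end (ends before starts at a tie):
07:00 start Declan → 1
07:00 start Jonas → 2
08:30 start Omar → 3
08:50 end Jonas → 2
09:00 end Declan → 1
12:00 end Omar → 0
14:20 start Amara → 1
15:20 end Amara → 0
16:00 start Felix → 1
16:10 start Aoife → 2
17:00 start Priya → 3
17:50 end Felix → 2
19:00 end Aoife → 1
21:00 end Priya → 0
Peak is 3, at 08:30 (Declan, Jonas, Omar).

3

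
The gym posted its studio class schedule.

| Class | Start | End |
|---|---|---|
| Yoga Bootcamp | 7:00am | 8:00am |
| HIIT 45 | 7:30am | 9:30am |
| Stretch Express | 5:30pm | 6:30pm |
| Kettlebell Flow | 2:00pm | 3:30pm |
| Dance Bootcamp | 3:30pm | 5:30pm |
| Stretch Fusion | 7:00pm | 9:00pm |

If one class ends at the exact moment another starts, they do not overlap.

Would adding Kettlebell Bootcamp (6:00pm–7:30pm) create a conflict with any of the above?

Yoga Bootcamp: ends 8:00am at or before Kettlebell Bootcamp starts 6:00pm → clear.
HIIT 45: ends 9:30am at or before Kettlebell Bootcamp starts 6:00pm → clear.
Kettlebell Flow: ends 3:30pm at or before Kettlebell Bootcamp starts 6:00pm → clear.
Dance Bootcamp: ends 5:30pm at or before Kettlebell Bootcamp starts 6:00pm → clear.
Stretch Express: starts 5:30pm before Kettlebell Bootcamp ends 7:30pm, and ends 6:30pm after Kettlebell Bootcamp starts 6:00pm → overlap.
Stretch Fusion: starts 7:00pm before Kettlebell Bootcamp ends 7:30pm, and ends 9:00pm after Kettlebell Bootcamp starts 6:00pm → overlap.
Kettlebell Bootcamp overlaps Stretch Express, Stretch Fusion.

Yes — it overlaps Stretch Express, Stretch Fusion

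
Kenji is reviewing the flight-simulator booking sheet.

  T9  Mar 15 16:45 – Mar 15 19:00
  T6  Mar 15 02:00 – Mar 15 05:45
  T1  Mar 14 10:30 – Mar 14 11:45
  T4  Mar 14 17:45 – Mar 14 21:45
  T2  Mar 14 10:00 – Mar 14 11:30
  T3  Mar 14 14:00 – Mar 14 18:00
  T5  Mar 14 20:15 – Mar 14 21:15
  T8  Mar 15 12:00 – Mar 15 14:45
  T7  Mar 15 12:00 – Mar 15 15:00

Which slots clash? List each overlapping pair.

T1 & T2, T3 & T4, T4 & T5, T7 & T8

Two intervals overlap when each starts before the other ends.
Sorted by start: T2, T1, T3, T4, T5, T6, T7, T8, T9.
T1 starts before T2 ends → T2 and T1 overlap.
T3 starts after T2 ends, so nothing later overlaps T2 either.
T3 starts after T1 ends, so nothing later overlaps T1 either.
T4 starts before T3 ends → T3 and T4 overlap.
T5 starts after T3 ends, so nothing later overlaps T3 either.
T5 starts before T4 ends → T4 and T5 overlap.
T6 starts after T4 ends, so nothing later overlaps T4 either.
T6 starts after T5 ends, so nothing later overlaps T5 either.
T7 starts after T6 ends, so nothing later overlaps T6 either.
T8 starts before T7 ends → T7 and T8 overlap.
T9 starts after T7 ends.
T9 starts after T8 ends.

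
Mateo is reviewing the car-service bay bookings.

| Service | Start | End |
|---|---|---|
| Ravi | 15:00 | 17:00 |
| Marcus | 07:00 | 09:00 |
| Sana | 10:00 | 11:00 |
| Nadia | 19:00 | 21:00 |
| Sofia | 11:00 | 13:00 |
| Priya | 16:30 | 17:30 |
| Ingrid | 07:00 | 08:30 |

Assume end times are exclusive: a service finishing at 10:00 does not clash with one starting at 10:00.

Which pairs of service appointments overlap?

Check each pair: they overlap iff neither finishes before the other starts.
Sorted by start: Marcus, Ingrid, Sana, Sofia, Ravi, Priya, Nadia.
Ingrid starts before Marcus ends → Marcus and Ingrid overlap.
Sana starts after Marcus ends, so Marcus has no further overlaps.
Sana starts after Ingrid ends, so Ingrid has no further overlaps.
Sofia starts exactly when Sana ends (back-to-back, no overlap), so Sana has no further overlaps.
Ravi starts after Sofia ends, so Sofia has no further overlaps.
Priya starts before Ravi ends → Ravi and Priya overlap.
Nadia starts after Ravi ends.
Nadia starts after Priya ends.

Ingrid & Marcus, Priya & Ravi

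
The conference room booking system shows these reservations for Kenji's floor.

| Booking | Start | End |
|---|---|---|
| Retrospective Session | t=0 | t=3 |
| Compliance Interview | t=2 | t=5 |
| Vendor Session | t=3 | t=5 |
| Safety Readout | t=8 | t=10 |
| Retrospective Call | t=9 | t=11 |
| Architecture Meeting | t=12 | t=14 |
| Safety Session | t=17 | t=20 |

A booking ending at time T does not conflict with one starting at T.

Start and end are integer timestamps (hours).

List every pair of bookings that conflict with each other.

Sorted by start: Retrospective Session, Compliance Interview, Vendor Session, Safety Readout, Retrospective Call, Architecture Meeting, Safety Session.
Compliance Interview starts before Retrospective Session ends → Retrospective Session and Compliance Interview overlap.
Vendor Session starts exactly when Retrospective Session ends (back-to-back, no overlap); Retrospective Session is clear from here.
Vendor Session starts before Compliance Interview ends → Compliance Interview and Vendor Session overlap.
Safety Readout starts after Compliance Interview ends; Compliance Interview is clear from here.
Safety Readout starts after Vendor Session ends; Vendor Session is clear from here.
Retrospective Call starts before Safety Readout ends → Safety Readout and Retrospective Call overlap.
Architecture Meeting starts after Safety Readout ends; Safety Readout is clear from here.
Architecture Meeting starts after Retrospective Call ends; Retrospective Call is clear from here.
Safety Session starts after Architecture Meeting ends.

Compliance Interview & Retrospective Session, Compliance Interview & Vendor Session, Retrospective Call & Safety Readout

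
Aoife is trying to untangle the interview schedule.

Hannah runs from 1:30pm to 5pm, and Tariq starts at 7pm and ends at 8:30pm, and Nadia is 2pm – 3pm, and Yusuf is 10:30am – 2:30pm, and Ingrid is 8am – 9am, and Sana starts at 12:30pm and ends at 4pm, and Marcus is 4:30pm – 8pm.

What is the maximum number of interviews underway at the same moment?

Walk through starts and ends in time order (an end at T is processed before a start at T):
8am start Ingrid → 1
9am end Ingrid → 0
10:30am start Yusuf → 1
12:30pm start Sana → 2
1:30pm start Hannah → 3
2pm start Nadia → 4
2:30pm end Yusuf → 3
3pm end Nadia → 2
4pm end Sana → 1
4:30pm start Marcus → 2
5pm end Hannah → 1
7pm start Tariq → 2
8pm end Marcus → 1
8:30pm end Tariq → 0
Peak is 4, at 2pm (Hannah, Nadia, Sana, Yusuf).

4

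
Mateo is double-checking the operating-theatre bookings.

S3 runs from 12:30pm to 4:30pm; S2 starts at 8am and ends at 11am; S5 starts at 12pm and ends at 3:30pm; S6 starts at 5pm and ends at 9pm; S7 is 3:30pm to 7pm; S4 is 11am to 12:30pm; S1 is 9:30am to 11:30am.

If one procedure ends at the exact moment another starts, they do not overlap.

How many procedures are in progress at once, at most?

Sweep the timeline, counting +1 at each start and −1 at each end (ends before starts at a tie):
8am start S2 → 1
9:30am start S1 → 2
11am end S2 → 1
11am start S4 → 2
11:30am end S1 → 1
12pm start S5 → 2
12:30pm end S4 → 1
12:30pm start S3 → 2
3:30pm end S5 → 1
3:30pm start S7 → 2
4:30pm end S3 → 1
5pm start S6 → 2
7pm end S7 → 1
9pm end S6 → 0
Peak is 2, at 9:30am (S1, S2).

2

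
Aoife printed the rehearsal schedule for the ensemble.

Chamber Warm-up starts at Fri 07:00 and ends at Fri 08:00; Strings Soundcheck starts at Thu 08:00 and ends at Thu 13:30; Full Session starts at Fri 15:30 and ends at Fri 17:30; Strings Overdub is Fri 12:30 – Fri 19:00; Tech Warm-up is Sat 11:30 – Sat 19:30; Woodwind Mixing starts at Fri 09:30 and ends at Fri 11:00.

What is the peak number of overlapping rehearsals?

Sort all start/end points and keep a running count:
Thu 08:00 start Strings Soundcheck → 1
Thu 13:30 end Strings Soundcheck → 0
Fri 07:00 start Chamber Warm-up → 1
Fri 08:00 end Chamber Warm-up → 0
Fri 09:30 start Woodwind Mixing → 1
Fri 11:00 end Woodwind Mixing → 0
Fri 12:30 start Strings Overdub → 1
Fri 15:30 start Full Session → 2
Fri 17:30 end Full Session → 1
Fri 19:00 end Strings Overdub → 0
Sat 11:30 start Tech Warm-up → 1
Sat 19:30 end Tech Warm-up → 0
Peak is 2, at Fri 15:30 (Full Session, Strings Overdub).

2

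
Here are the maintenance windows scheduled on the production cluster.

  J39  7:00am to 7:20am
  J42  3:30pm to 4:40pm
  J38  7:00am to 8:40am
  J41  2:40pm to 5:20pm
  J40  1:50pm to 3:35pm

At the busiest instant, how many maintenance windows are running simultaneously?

Sort all start/end points and keep a running count:
7:00am start J38 → 1
7:00am start J39 → 2
7:20am end J39 → 1
8:40am end J38 → 0
1:50pm start J40 → 1
2:40pm start J41 → 2
3:30pm start J42 → 3
3:35pm end J40 → 2
4:40pm end J42 → 1
5:20pm end J41 → 0
Peak is 3, at 3:30pm (J40, J41, J42).

3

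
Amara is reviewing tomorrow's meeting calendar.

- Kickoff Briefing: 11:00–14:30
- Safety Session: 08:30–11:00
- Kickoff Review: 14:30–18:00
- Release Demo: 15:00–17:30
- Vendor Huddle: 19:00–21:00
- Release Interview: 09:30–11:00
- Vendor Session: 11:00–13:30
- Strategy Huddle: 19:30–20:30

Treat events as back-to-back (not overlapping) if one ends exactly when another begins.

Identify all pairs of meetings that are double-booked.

Kickoff Briefing & Vendor Session, Kickoff Review & Release Demo, Release Interview & Safety Session, Strategy Huddle & Vendor Huddle

Two intervals overlap when each starts before the other ends.
Sorted by start: Safety Session, Release Interview, Vendor Session, Kickoff Briefing, Kickoff Review, Release Demo, Vendor Huddle, Strategy Huddle.
Release Interview starts before Safety Session ends → Safety Session and Release Interview overlap.
Vendor Session starts exactly when Safety Session ends (back-to-back, no overlap), so Safety Session has no further overlaps.
Vendor Session starts exactly when Release Interview ends (back-to-back, no overlap), so Release Interview has no further overlaps.
Kickoff Briefing starts before Vendor Session ends → Vendor Session and Kickoff Briefing overlap.
Kickoff Review starts after Vendor Session ends, so Vendor Session has no further overlaps.
Kickoff Review starts exactly when Kickoff Briefing ends (back-to-back, no overlap), so Kickoff Briefing has no further overlaps.
Release Demo starts before Kickoff Review ends → Kickoff Review and Release Demo overlap.
Vendor Huddle starts after Kickoff Review ends, so Kickoff Review has no further overlaps.
Vendor Huddle starts after Release Demo ends, so Release Demo has no further overlaps.
Strategy Huddle starts before Vendor Huddle ends → Vendor Huddle and Strategy Huddle overlap.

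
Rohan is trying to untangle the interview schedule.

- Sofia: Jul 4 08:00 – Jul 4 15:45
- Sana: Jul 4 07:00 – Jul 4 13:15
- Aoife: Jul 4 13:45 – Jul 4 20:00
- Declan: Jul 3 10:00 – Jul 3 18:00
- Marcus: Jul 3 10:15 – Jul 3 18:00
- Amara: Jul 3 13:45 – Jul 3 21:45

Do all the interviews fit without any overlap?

Sorted by start: Declan, Marcus, Amara, Sana, Sofia, Aoife.
Marcus starts before Declan ends → Declan and Marcus overlap.
That's a conflict, so the schedule is not conflict-free.

No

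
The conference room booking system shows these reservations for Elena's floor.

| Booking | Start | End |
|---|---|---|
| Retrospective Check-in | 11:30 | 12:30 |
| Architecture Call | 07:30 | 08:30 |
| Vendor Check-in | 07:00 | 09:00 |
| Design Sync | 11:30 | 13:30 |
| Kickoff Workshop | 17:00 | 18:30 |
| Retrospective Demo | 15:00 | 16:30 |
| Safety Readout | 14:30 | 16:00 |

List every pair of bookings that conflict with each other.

Architecture Call & Vendor Check-in, Design Sync & Retrospective Check-in, Retrospective Demo & Safety Readout

Sorted by start: Vendor Check-in, Architecture Call, Design Sync, Retrospective Check-in, Safety Readout, Retrospective Demo, Kickoff Workshop.
Architecture Call starts before Vendor Check-in ends → Vendor Check-in and Architecture Call overlap.
Design Sync starts after Vendor Check-in ends; Vendor Check-in is clear from here.
Design Sync starts after Architecture Call ends; Architecture Call is clear from here.
Retrospective Check-in starts before Design Sync ends → Design Sync and Retrospective Check-in overlap.
Safety Readout starts after Design Sync ends; Design Sync is clear from here.
Safety Readout starts after Retrospective Check-in ends; Retrospective Check-in is clear from here.
Retrospective Demo starts before Safety Readout ends → Safety Readout and Retrospective Demo overlap.
Kickoff Workshop starts after Safety Readout ends.
Kickoff Workshop starts after Retrospective Demo ends.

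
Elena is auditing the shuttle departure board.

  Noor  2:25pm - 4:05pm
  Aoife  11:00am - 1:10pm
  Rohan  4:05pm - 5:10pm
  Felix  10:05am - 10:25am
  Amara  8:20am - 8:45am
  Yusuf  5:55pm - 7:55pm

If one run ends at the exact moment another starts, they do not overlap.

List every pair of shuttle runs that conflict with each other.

no overlapping pairs

Check each pair: they overlap iff neither finishes before the other starts.
Sorted by start: Amara, Felix, Aoife, Noor, Rohan, Yusuf.
Felix starts after Amara ends; Amara is clear from here.
Aoife starts after Felix ends; Felix is clear from here.
Noor starts after Aoife ends; Aoife is clear from here.
Rohan starts exactly when Noor ends (back-to-back, no overlap); Noor is clear from here.
Yusuf starts after Rohan ends.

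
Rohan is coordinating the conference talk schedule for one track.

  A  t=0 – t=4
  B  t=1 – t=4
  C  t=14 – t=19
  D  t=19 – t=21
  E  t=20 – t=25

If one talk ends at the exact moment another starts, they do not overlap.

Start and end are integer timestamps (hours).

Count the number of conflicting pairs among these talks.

Sorted by start: A, B, C, D, E.
B starts before A ends → A and B overlap.
C starts after A ends — done with A.
C starts after B ends — done with B.
D starts exactly when C ends (back-to-back, no overlap) — done with C.
E starts before D ends → D and E overlap.
Overlapping pairs: A & B, D & E — 2 in total.

2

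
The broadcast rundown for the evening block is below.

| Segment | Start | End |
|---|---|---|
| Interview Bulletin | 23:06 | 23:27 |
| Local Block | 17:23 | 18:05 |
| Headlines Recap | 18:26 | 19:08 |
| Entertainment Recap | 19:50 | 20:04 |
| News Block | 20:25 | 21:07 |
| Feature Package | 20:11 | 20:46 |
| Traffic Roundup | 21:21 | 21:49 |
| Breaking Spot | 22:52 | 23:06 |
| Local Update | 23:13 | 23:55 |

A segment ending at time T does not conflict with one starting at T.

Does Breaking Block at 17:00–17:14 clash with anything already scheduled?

Local Block: starts 17:23 at or after Breaking Block ends 17:14 → clear.
Headlines Recap: starts 18:26 at or after Breaking Block ends 17:14 → clear.
Entertainment Recap: starts 19:50 at or after Breaking Block ends 17:14 → clear.
Feature Package: starts 20:11 at or after Breaking Block ends 17:14 → clear.
News Block: starts 20:25 at or after Breaking Block ends 17:14 → clear.
Traffic Roundup: starts 21:21 at or after Breaking Block ends 17:14 → clear.
Breaking Spot: starts 22:52 at or after Breaking Block ends 17:14 → clear.
Interview Bulletin: starts 23:06 at or after Breaking Block ends 17:14 → clear.
Local Update: starts 23:13 at or after Breaking Block ends 17:14 → clear.

No — it doesn't clash with anything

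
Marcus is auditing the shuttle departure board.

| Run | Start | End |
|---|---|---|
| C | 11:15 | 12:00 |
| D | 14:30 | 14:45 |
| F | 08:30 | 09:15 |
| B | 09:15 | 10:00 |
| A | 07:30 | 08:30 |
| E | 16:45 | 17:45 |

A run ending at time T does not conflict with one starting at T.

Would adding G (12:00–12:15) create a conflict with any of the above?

No — it doesn't clash with anything

A: ends 08:30 at or before G starts 12:00 → clear.
F: ends 09:15 at or before G starts 12:00 → clear.
B: ends 10:00 at or before G starts 12:00 → clear.
C: ends 12:00 at or before G starts 12:00 → clear.
D: starts 14:30 at or after G ends 12:15 → clear.
E: starts 16:45 at or after G ends 12:15 → clear.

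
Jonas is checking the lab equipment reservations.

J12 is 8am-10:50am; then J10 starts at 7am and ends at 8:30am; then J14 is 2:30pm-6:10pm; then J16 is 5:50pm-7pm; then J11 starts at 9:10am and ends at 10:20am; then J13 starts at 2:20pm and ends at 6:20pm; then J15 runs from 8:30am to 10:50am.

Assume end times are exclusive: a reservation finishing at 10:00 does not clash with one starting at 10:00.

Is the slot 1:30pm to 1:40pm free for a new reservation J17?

Yes — the slot is free

J10: ends 8:30am at or before J17 starts 1:30pm → clear.
J12: ends 10:50am at or before J17 starts 1:30pm → clear.
J15: ends 10:50am at or before J17 starts 1:30pm → clear.
J11: ends 10:20am at or before J17 starts 1:30pm → clear.
J13: starts 2:20pm at or after J17 ends 1:40pm → clear.
J14: starts 2:30pm at or after J17 ends 1:40pm → clear.
J16: starts 5:50pm at or after J17 ends 1:40pm → clear.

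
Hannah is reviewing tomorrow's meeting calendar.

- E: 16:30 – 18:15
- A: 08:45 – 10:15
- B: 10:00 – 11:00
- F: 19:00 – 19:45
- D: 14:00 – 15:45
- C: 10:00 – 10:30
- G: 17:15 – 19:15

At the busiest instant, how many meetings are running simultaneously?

3

Sweep the timeline, counting +1 at each start and −1 at each end (ends before starts at a tie):
08:45 start A → 1
10:00 start B → 2
10:00 start C → 3
10:15 end A → 2
10:30 end C → 1
11:00 end B → 0
14:00 start D → 1
15:45 end D → 0
16:30 start E → 1
17:15 start G → 2
18:15 end E → 1
19:00 start F → 2
19:15 end G → 1
19:45 end F → 0
Peak is 3, at 10:00 (A, B, C).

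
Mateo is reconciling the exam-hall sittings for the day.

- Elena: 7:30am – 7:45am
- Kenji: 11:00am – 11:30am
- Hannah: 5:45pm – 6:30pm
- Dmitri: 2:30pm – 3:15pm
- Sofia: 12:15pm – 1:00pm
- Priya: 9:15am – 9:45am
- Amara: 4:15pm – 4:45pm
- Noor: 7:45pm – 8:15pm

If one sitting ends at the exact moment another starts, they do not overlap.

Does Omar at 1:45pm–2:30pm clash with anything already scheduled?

Elena: ends 7:45am at or before Omar starts 1:45pm → clear.
Priya: ends 9:45am at or before Omar starts 1:45pm → clear.
Kenji: ends 11:30am at or before Omar starts 1:45pm → clear.
Sofia: ends 1:00pm at or before Omar starts 1:45pm → clear.
Dmitri: starts 2:30pm at or after Omar ends 2:30pm → clear.
Amara: starts 4:15pm at or after Omar ends 2:30pm → clear.
Hannah: starts 5:45pm at or after Omar ends 2:30pm → clear.
Noor: starts 7:45pm at or after Omar ends 2:30pm → clear.

No — it doesn't clash with anything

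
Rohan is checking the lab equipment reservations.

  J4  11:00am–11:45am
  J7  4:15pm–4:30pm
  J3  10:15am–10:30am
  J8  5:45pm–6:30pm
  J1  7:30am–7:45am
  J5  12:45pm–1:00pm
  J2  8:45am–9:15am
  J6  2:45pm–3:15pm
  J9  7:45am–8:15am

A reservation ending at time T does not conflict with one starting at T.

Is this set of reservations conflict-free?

Sorted by start: J1, J9, J2, J3, J4, J5, J6, J7, J8.
J9 starts exactly when J1 ends (back-to-back, no overlap); J1 is clear from here.
J2 starts after J9 ends; J9 is clear from here.
J3 starts after J2 ends; J2 is clear from here.
J4 starts after J3 ends; J3 is clear from here.
J5 starts after J4 ends; J4 is clear from here.
J6 starts after J5 ends; J5 is clear from here.
J7 starts after J6 ends; J6 is clear from here.
J8 starts after J7 ends.
Every pair is clear; the schedule has no overlaps.

Yes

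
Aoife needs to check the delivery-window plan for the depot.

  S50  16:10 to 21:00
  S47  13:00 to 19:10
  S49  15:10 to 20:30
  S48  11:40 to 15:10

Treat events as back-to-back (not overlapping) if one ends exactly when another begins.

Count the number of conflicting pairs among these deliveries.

4

Sorted by start: S48, S47, S49, S50.
S47 starts before S48 ends → S48 and S47 overlap.
S49 starts exactly when S48 ends (back-to-back, no overlap); S48 is clear from here.
S49 starts before S47 ends → S47 and S49 overlap.
S50 starts before S47 ends → S47 and S50 overlap.
S50 starts before S49 ends → S49 and S50 overlap.
Overlapping pairs: S47 & S48, S47 & S49, S47 & S50, S49 & S50 — 4 in total.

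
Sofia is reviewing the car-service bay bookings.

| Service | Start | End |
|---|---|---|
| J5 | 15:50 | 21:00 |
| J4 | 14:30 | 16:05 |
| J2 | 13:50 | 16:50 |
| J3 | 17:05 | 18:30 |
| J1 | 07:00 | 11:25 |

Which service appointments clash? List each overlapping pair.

J2 & J4, J2 & J5, J3 & J5, J4 & J5

Sorted by start: J1, J2, J4, J5, J3.
J2 starts after J1 ends, so J1 has no further overlaps.
J4 starts before J2 ends → J2 and J4 overlap.
J5 starts before J2 ends → J2 and J5 overlap.
J3 starts after J2 ends.
J5 starts before J4 ends → J4 and J5 overlap.
J3 starts after J4 ends.
J3 starts before J5 ends → J5 and J3 overlap.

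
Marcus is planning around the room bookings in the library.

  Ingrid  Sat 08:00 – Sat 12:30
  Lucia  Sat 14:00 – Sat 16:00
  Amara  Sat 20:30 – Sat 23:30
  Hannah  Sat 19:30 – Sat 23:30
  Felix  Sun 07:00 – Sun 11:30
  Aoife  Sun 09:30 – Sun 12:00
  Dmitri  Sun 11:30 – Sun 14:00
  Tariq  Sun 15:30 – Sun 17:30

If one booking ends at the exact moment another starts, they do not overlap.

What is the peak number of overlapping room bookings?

2

Sweep the timeline, counting +1 at each start and −1 at each end (ends before starts at a tie):
Sat 08:00 start Ingrid → 1
Sat 12:30 end Ingrid → 0
Sat 14:00 start Lucia → 1
Sat 16:00 end Lucia → 0
Sat 19:30 start Hannah → 1
Sat 20:30 start Amara → 2
Sat 23:30 end Amara → 1
Sat 23:30 end Hannah → 0
Sun 07:00 start Felix → 1
Sun 09:30 start Aoife → 2
Sun 11:30 end Felix → 1
Sun 11:30 start Dmitri → 2
Sun 12:00 end Aoife → 1
Sun 14:00 end Dmitri → 0
Sun 15:30 start Tariq → 1
Sun 17:30 end Tariq → 0
Peak is 2, at Sat 20:30 (Amara, Hannah).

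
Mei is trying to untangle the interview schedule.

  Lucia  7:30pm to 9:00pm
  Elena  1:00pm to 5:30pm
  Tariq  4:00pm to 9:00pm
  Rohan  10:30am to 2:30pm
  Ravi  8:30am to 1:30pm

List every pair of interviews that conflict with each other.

Sorted by start: Ravi, Rohan, Elena, Tariq, Lucia.
Rohan starts before Ravi ends → Ravi and Rohan overlap.
Elena starts before Ravi ends → Ravi and Elena overlap.
Tariq starts after Ravi ends; Ravi is clear from here.
Elena starts before Rohan ends → Rohan and Elena overlap.
Tariq starts after Rohan ends; Rohan is clear from here.
Tariq starts before Elena ends → Elena and Tariq overlap.
Lucia starts after Elena ends.
Lucia starts before Tariq ends → Tariq and Lucia overlap.

Elena & Ravi, Elena & Rohan, Elena & Tariq, Lucia & Tariq, Ravi & Rohan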